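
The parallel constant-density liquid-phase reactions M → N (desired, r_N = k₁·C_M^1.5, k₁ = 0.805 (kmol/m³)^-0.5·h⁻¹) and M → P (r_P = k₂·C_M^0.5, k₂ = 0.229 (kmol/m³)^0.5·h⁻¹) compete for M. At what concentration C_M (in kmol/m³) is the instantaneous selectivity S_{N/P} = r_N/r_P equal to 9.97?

2.84 kmol/m³

S_{N/P} = (k₁/k₂)·C_M ⇒ C_M = S·k₂/k₁.
= 9.97×0.229/0.805 = 2.84 kmol/m³.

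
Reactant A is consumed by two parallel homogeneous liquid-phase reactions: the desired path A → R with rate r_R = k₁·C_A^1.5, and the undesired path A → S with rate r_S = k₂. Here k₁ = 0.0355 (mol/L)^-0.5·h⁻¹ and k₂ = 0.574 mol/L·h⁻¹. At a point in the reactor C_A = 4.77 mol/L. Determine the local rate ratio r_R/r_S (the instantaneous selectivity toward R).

S_{R/S} = r_R/r_S = (k₁·C_A^1.5)/(k₂) = (k₁/k₂)·C_A^1.5.
= (0.0355×4.770^1.5) / (0.574) = 0.3698/0.5740 = 0.644.
Since the desired path is higher order in A, keeping C_A high (PFR or concentrated feed) favours R.

0.644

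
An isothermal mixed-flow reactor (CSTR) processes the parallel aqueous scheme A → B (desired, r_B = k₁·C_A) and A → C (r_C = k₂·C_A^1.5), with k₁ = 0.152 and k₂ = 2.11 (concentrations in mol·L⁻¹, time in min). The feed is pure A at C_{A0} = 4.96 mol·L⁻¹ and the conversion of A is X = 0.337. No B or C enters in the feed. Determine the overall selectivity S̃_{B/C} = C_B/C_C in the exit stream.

0.0397

Exit C_A = C_{A0}(1−X) = 4.96×0.663 = 3.288 mol·L⁻¹.
Rates in a CSTR are evaluated at the outlet concentration: r_B = 0.152×3.288 = 0.4998, r_C = 2.11×3.288^1.5 = 12.58.
Overall selectivity = C_B/C_C = r_Bτ/(r_Cτ) = r_B/r_C = 0.0397.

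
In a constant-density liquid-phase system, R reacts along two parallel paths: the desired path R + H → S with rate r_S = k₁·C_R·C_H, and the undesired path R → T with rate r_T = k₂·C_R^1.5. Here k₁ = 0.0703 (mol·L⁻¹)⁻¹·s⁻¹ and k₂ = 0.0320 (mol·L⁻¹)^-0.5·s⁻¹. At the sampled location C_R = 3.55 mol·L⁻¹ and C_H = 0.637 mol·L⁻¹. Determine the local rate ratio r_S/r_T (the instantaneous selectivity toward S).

0.743

S_{S/T} = r_S/r_T = (k₁·C_R·C_H)/(k₂·C_R^1.5) = (k₁/k₂)·C_R^-0.5·C_H.
= (0.0703×3.550×0.6370) / (0.0320×3.550^1.5) = 0.1590/0.2140 = 0.743.
The undesired path is higher order in R, so low C_R (CSTR or dilute feed) favours S.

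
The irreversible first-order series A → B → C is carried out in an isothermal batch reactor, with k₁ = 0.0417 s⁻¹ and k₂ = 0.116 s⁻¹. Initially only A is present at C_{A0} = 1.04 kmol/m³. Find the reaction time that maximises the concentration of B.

For first-order series the maximum of C_B occurs at t_opt = ln(k₂/k₁)/(k₂−k₁).
= ln(0.116/0.0417)/(0.116−0.0417) = ln(2.782)/0.07430 = 1.023/0.07430 = 13.8 s.

13.8 s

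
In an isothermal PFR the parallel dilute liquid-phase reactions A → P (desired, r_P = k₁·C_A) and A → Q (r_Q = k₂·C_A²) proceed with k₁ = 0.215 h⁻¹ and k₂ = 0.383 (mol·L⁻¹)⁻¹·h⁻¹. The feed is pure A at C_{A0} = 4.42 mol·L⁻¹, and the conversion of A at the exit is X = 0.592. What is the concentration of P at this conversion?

0.418 mol·L⁻¹

C_A = C_{A0}(1−X) = 1.803 mol·L⁻¹.
Along a PFR/batch, dC_P/dC_A = −r_P/(r_P+r_Q) = −k₁/(k₁+k₂·C_A).
Integrating from C_{A0} to C_A: C_P = (0.215/0.383)·ln[(0.215+0.383·4.42)/(0.215+0.383·1.80)] = 0.5614·ln(1.908/0.9057) = 0.4182 mol·L⁻¹.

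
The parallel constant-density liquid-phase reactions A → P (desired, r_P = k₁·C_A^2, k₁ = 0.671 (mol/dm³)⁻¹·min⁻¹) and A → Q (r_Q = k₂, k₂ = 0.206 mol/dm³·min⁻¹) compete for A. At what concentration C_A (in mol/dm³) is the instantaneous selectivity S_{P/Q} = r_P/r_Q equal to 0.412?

0.356 mol/dm³

S_{P/Q} = (k₁/k₂)·C_A^2 ⇒ C_A = (S·k₂/k₁)^(0.5).
= (0.412×0.206/0.671)^(0.5) = (0.1265)^(0.5) = 0.356 mol/dm³.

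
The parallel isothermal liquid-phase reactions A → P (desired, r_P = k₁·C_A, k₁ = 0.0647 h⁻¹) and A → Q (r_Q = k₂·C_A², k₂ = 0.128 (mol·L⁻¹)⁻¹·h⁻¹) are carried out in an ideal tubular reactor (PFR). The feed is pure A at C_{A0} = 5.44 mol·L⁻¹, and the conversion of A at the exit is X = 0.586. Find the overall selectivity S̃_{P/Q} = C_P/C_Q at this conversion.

0.139

C_A = C_{A0}(1−X) = 2.252 mol·L⁻¹.
Along a PFR/batch, dC_P/dC_A = −r_P/(r_P+r_Q) = −k₁/(k₁+k₂·C_A).
Integrating from C_{A0} to C_A: C_P = (0.0647/0.128)·ln[(0.0647+0.128·5.44)/(0.0647+0.128·2.25)] = 0.5055·ln(0.7610/0.3530) = 0.3883 mol·L⁻¹.
C_Q = (C_{A0}−C_A)−C_P = 2.800 mol·L⁻¹; S̃_{P/Q} = 0.3883/2.800 = 0.139.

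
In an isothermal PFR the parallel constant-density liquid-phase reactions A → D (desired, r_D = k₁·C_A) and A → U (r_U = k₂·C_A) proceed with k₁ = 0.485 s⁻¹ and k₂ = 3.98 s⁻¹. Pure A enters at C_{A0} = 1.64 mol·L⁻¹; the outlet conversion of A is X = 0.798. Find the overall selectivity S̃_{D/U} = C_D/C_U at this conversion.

0.122

C_A = C_{A0}(1−X) = 0.3313 mol·L⁻¹.
Both paths are first order in A, so the instantaneous fraction to D is constant: dC_D/d(−C_A) = k₁/(k₁+k₂) = 0.1086.
C_D = 0.1086·(C_{A0}−C_A) = 0.1086×1.309 = 0.142 mol·L⁻¹.
C_U = (C_{A0}−C_A)−C_D = 1.167 mol·L⁻¹; S̃_{D/U} = 0.1422/1.167 = 0.122.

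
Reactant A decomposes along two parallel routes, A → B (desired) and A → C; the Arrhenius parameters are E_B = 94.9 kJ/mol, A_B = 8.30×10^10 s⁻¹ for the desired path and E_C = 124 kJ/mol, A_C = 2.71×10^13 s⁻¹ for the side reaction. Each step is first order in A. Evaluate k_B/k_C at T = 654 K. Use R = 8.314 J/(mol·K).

0.646

Since both paths have the same order in A, the concentration cancels and S_{B/C} = k_B/k_C = (A_B/A_C)·exp[(E_C−E_B)/(RT)].
(E_C−E_B)/(RT) = (124−94.9)×10³/(8.314×654) = 29100/5437 = 5.352.
k_B/k_C = (8.30×10^10/2.71×10^13)·exp(5.352) = 0.003063 × 211.0 = 0.646.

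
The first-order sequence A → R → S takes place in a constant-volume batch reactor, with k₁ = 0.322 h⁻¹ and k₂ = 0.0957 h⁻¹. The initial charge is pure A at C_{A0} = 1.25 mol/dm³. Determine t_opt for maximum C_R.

5.36 h

Setting dC_R/dt = 0 gives t_opt = ln(k₂/k₁)/(k₂−k₁).
= ln(0.0957/0.322)/(0.0957−0.322) = ln(0.2972)/-0.2263 = -1.213/-0.2263 = 5.36 h.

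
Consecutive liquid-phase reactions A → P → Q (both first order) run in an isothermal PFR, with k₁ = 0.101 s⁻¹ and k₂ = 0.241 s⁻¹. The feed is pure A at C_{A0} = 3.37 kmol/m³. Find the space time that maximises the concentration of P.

Setting dC_P/dτ = 0 gives τ_opt = ln(k₂/k₁)/(k₂−k₁).
= ln(0.241/0.101)/(0.241−0.101) = ln(2.386)/0.1400 = 0.8697/0.1400 = 6.21 s.

6.21 s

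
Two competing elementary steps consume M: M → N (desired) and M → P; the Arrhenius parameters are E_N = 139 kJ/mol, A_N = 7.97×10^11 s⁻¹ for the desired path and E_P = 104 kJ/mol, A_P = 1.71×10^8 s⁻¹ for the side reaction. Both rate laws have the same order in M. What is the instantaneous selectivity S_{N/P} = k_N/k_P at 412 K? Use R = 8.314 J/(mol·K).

Since both paths have the same order in M, the concentration cancels and S_{N/P} = k_N/k_P = (A_N/A_P)·exp[(E_P−E_N)/(RT)].
(E_P−E_N)/(RT) = (104−139)×10³/(8.314×412) = -35000/3425 = -10.22.
k_N/k_P = (7.97×10^11/1.71×10^8)·exp(-10.22) = 4661 × 3.651×10^-5 = 0.170.
Since E_N > E_P, raising the temperature improves selectivity toward N.

0.170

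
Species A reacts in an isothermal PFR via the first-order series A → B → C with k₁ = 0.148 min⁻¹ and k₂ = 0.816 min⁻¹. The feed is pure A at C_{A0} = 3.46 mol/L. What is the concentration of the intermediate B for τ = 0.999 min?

Solving the coupled first-order balances gives C_B(τ) = [k₁/(k₂−k₁)]·C_{A0}·(e^(−k₁τ) − e^(−k₂τ)).
e^(−k₁τ) = e^(−0.148×0.999) = e^(−0.1479) = 0.8626; e^(−k₂τ) = e^(−0.8152) = 0.4426.
C_B = 0.148×3.46/(0.816−0.148) × (0.8626−0.4426) = 0.7666×0.4200 = 0.3220 mol/L.

0.322 mol/L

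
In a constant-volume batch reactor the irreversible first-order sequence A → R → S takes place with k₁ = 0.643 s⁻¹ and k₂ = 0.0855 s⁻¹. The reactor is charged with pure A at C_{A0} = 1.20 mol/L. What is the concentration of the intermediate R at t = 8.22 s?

The intermediate concentration in a first-order A→B→C sequence is C_R = k₁C_{A0}(e^(−k₁t) − e^(−k₂t))/(k₂−k₁).
e^(−k₁t) = e^(−0.643×8.22) = e^(−5.285) = 0.005065; e^(−k₂t) = e^(−0.7028) = 0.4952.
C_R = 0.643×1.20/(0.0855−0.643) × (0.005065−0.4952) = (-1.384)×(-0.4901) = 0.6784 mol/L.

0.678 mol/L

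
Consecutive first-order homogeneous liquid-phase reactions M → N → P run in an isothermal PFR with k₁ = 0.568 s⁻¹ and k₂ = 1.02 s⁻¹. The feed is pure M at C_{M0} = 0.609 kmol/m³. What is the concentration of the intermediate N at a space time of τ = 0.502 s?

0.117 kmol/m³

Solving the coupled first-order balances gives C_N(τ) = [k₁/(k₂−k₁)]·C_{M0}·(e^(−k₁τ) − e^(−k₂τ)).
e^(−k₁τ) = e^(−0.568×0.502) = e^(−0.2851) = 0.7519; e^(−k₂τ) = e^(−0.5120) = 0.5993.
C_N = 0.568×0.609/(1.02−0.568) × (0.7519−0.5993) = 0.7653×0.1526 = 0.1168 kmol/m³.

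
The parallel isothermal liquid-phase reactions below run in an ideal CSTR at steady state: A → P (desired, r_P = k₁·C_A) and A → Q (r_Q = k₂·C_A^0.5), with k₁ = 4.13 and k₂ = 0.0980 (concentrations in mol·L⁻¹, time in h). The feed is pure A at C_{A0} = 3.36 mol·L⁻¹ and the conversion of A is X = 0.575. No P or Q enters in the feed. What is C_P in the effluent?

1.89 mol·L⁻¹

Exit C_A = C_{A0}(1−X) = 3.36×0.425 = 1.428 mol·L⁻¹.
Rates in a CSTR are evaluated at the outlet concentration: r_P = 4.13×1.428 = 5.898, r_Q = 0.0980×1.428^0.5 = 0.1171.
Fraction of consumed A going to P: r_P/(r_P+r_Q) = 0.9805.
C_P = 0.9805·C_{A0}·X = 0.9805×3.36×0.575 = 1.89 mol·L⁻¹.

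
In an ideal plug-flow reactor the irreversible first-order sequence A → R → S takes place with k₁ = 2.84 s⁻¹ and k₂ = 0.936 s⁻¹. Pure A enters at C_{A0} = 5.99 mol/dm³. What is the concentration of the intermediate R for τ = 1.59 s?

Solving the coupled first-order balances gives C_R(τ) = [k₁/(k₂−k₁)]·C_{A0}·(e^(−k₁τ) − e^(−k₂τ)).
e^(−k₁τ) = e^(−2.84×1.59) = e^(−4.516) = 0.01094; e^(−k₂τ) = e^(−1.488) = 0.2258.
C_R = 2.84×5.99/(0.936−2.84) × (0.01094−0.2258) = (-8.935)×(-0.2148) = 1.919 mol/dm³.

1.92 mol/dm³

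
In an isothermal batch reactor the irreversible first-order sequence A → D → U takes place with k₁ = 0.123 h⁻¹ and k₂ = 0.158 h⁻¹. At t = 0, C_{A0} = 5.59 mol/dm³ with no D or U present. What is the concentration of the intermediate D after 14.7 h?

1.30 mol/dm³

The intermediate concentration in a first-order A→B→C sequence is C_D = k₁C_{A0}(e^(−k₁t) − e^(−k₂t))/(k₂−k₁).
e^(−k₁t) = e^(−0.123×14.7) = e^(−1.808) = 0.1640; e^(−k₂t) = e^(−2.323) = 0.09802.
C_D = 0.123×5.59/(0.158−0.123) × (0.1640−0.09802) = 19.64×0.06595 = 1.296 mol/dm³.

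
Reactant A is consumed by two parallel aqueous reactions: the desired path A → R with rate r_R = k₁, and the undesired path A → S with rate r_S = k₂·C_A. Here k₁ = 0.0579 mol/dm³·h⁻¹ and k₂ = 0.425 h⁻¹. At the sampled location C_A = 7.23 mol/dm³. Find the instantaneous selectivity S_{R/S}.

0.0188

S_{R/S} = r_R/r_S = (k₁)/(k₂·C_A) = (k₁/k₂)·C_A⁻¹.
= (0.0579) / (0.425×7.230) = 0.05790/3.073 = 0.0188.
The undesired path is higher order in A, so low C_A (CSTR or dilute feed) favours R.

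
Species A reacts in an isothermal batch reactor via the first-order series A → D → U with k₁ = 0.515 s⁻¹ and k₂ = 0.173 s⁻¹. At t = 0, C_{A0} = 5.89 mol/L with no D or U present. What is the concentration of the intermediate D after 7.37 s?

2.28 mol/L

The intermediate concentration in a first-order A→B→C sequence is C_D = k₁C_{A0}(e^(−k₁t) − e^(−k₂t))/(k₂−k₁).
e^(−k₁t) = e^(−0.515×7.37) = e^(−3.796) = 0.02247; e^(−k₂t) = e^(−1.275) = 0.2794.
C_D = 0.515×5.89/(0.173−0.515) × (0.02247−0.2794) = (-8.869)×(-0.2570) = 2.279 mol/L.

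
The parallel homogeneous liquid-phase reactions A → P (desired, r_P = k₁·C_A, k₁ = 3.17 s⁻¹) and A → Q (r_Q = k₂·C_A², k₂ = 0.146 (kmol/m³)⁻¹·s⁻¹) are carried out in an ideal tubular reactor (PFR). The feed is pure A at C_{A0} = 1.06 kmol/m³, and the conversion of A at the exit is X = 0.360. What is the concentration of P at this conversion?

0.367 kmol/m³

C_A = C_{A0}(1−X) = 0.6784 kmol/m³.
Along a PFR/batch, dC_P/dC_A = −r_P/(r_P+r_Q) = −k₁/(k₁+k₂·C_A).
Integrating from C_{A0} to C_A: C_P = (3.17/0.146)·ln[(3.17+0.146·1.06)/(3.17+0.146·0.678)] = 21.71·ln(3.325/3.269) = 0.3669 kmol/m³.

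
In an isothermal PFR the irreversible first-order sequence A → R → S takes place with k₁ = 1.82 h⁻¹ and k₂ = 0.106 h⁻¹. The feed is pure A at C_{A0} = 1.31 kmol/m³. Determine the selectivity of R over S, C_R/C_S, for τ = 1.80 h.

Solving the coupled first-order balances gives C_R(τ) = [k₁/(k₂−k₁)]·C_{A0}·(e^(−k₁τ) − e^(−k₂τ)).
e^(−k₁τ) = e^(−1.82×1.80) = e^(−3.276) = 0.03778; e^(−k₂τ) = e^(−0.1908) = 0.8263.
C_R = 1.82×1.31/(0.106−1.82) × (0.03778−0.8263) = (-1.391)×(-0.7885) = 1.097 kmol/m³.
C_A = C_{A0}e^(−k₁τ) = 0.04949 kmol/m³, so C_S = C_{A0}−C_A−C_R = 0.1637 kmol/m³; C_R/C_S = 6.70.

6.70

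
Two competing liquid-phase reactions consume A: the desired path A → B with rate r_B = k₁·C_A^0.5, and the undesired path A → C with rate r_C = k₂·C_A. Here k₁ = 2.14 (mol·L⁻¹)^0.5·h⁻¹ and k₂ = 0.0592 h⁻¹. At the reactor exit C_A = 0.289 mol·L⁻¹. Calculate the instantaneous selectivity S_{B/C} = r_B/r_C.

67.2

S_{B/C} = r_B/r_C = (k₁·C_A^0.5)/(k₂·C_A) = (k₁/k₂)·C_A^-0.5.
= (2.14×0.2890^0.5) / (0.0592×0.2890) = 1.150/0.01711 = 67.2.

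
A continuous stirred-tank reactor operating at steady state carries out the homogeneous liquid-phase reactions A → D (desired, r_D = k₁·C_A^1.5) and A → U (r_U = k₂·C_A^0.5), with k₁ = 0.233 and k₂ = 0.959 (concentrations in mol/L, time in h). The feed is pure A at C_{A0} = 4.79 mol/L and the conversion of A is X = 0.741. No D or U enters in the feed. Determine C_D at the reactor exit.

0.822 mol/L

Exit C_A = C_{A0}(1−X) = 4.79×0.259 = 1.241 mol/L.
A CSTR operates uniformly at the exit composition, giving r_D = 0.3220 and r_U = 1.068 (each k·C_A^n at C_A = 1.241).
Fraction of consumed A going to D: r_D/(r_D+r_U) = 0.2316.
C_D = 0.2316·C_{A0}·X = 0.2316×4.79×0.741 = 0.822 mol/L.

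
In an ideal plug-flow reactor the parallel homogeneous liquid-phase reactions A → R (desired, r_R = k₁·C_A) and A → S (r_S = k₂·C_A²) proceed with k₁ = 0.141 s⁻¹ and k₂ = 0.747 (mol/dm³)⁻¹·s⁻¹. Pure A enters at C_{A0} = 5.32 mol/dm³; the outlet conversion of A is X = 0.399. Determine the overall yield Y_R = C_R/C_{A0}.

0.0173

C_A = C_{A0}(1−X) = 3.197 mol/dm³.
Along a PFR/batch, dC_R/dC_A = −r_R/(r_R+r_S) = −k₁/(k₁+k₂·C_A).
Integrating from C_{A0} to C_A: C_R = (0.141/0.747)·ln[(0.141+0.747·5.32)/(0.141+0.747·3.20)] = 0.1888·ln(4.115/2.529) = 0.09186 mol/dm³.
Y_R = C_R/C_{A0} = 0.09186/5.32 = 0.0173.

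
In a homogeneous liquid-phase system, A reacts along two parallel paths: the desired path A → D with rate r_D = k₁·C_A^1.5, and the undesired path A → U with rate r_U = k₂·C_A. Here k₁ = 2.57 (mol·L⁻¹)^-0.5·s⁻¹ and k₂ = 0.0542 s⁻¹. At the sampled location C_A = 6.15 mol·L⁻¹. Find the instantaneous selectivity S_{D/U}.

118

S_{D/U} = r_D/r_U = (k₁·C_A^1.5)/(k₂·C_A) = (k₁/k₂)·C_A^0.5.
= (2.57×6.150^1.5) / (0.0542×6.150) = 39.20/0.3333 = 118.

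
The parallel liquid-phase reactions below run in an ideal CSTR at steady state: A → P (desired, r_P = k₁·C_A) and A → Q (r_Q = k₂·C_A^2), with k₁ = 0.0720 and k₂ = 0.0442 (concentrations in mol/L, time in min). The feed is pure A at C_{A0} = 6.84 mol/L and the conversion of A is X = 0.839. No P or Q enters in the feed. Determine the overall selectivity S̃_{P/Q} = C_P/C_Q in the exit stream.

1.48

Exit C_A = C_{A0}(1−X) = 6.84×0.161 = 1.101 mol/L.
Rates in a CSTR are evaluated at the outlet concentration: r_P = 0.0720×1.101 = 0.07929, r_Q = 0.0442×1.101^2 = 0.05360.
Overall selectivity = C_P/C_Q = r_Pτ/(r_Qτ) = r_P/r_Q = 1.48.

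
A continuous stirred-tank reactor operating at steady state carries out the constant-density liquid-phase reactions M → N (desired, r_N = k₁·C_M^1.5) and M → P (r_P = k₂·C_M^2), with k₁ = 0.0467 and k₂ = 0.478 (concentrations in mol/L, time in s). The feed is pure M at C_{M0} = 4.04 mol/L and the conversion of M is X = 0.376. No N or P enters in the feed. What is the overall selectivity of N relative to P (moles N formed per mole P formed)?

0.0615

Exit C_M = C_{M0}(1−X) = 4.04×0.624 = 2.521 mol/L.
In a CSTR the entire volume is at exit conditions, so r_N = 0.0467×2.521^1.5 = 0.1869 and r_P = 0.478×2.521^2 = 3.038.
Overall selectivity = C_N/C_P = r_Nτ/(r_Pτ) = r_N/r_P = 0.0615.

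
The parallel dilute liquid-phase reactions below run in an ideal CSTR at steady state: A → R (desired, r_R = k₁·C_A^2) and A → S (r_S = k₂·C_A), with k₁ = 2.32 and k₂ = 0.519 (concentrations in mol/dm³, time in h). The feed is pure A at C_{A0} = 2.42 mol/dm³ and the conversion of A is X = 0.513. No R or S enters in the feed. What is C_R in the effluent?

1.04 mol/dm³

Exit C_A = C_{A0}(1−X) = 2.42×0.487 = 1.179 mol/dm³.
A CSTR operates uniformly at the exit composition, giving r_R = 3.222 and r_S = 0.6117 (each k·C_A^n at C_A = 1.179).
Fraction of consumed A going to R: r_R/(r_R+r_S) = 0.8405.
C_R = 0.8405·C_{A0}·X = 0.8405×2.42×0.513 = 1.04 mol/dm³.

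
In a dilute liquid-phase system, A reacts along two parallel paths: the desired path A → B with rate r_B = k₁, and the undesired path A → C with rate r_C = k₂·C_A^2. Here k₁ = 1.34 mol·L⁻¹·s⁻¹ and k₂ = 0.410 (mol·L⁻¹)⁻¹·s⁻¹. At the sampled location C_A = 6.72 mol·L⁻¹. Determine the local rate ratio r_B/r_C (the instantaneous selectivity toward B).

0.0724

S_{B/C} = r_B/r_C = (k₁)/(k₂·C_A^2) = (k₁/k₂)·C_A^-2.
= (1.34) / (0.410×6.720^2) = 1.340/18.51 = 0.0724.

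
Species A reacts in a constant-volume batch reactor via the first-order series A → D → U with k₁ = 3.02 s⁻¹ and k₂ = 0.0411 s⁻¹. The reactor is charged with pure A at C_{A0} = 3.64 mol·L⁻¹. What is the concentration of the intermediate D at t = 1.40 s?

Solving the coupled first-order balances gives C_D(t) = [k₁/(k₂−k₁)]·C_{A0}·(e^(−k₁t) − e^(−k₂t)).
e^(−k₁t) = e^(−3.02×1.40) = e^(−4.228) = 0.01458; e^(−k₂t) = e^(−0.05754) = 0.9441.
C_D = 3.02×3.64/(0.0411−3.02) × (0.01458−0.9441) = (-3.690)×(-0.9295) = 3.430 mol·L⁻¹.

3.43 mol·L⁻¹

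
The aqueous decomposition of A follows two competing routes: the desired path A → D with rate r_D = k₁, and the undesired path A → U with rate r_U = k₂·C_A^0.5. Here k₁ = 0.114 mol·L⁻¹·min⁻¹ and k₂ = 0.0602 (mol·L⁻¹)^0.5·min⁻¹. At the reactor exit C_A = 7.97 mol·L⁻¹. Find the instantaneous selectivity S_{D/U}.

S_{D/U} = r_D/r_U = (k₁)/(k₂·C_A^0.5) = (k₁/k₂)·C_A^-0.5.
= (0.114) / (0.0602×7.970^0.5) = 0.1140/0.1700 = 0.671.
The undesired path is higher order in A, so low C_A (CSTR or dilute feed) favours D.

0.671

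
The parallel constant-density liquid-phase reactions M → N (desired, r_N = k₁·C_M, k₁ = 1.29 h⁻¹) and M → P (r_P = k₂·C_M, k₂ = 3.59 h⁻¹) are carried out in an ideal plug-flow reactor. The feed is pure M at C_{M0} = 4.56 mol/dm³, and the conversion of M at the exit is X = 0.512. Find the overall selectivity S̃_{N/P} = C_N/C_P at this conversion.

C_M = C_{M0}(1−X) = 2.225 mol/dm³.
Both paths are first order in M, so the instantaneous fraction to N is constant: dC_N/d(−C_M) = k₁/(k₁+k₂) = 0.2643.
C_N = 0.2643·(C_{M0}−C_M) = 0.2643×2.335 = 0.617 mol/dm³.
C_P = (C_{M0}−C_M)−C_N = 1.718 mol/dm³; S̃_{N/P} = 0.6172/1.718 = 0.359.

0.359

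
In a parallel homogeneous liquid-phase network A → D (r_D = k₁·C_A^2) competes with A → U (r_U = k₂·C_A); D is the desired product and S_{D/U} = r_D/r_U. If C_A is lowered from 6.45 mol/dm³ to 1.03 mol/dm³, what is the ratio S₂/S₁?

S_{D/U} = (k₁/k₂)·C_A, so S₂/S₁ = (C_{A,2}/C_{A,1}).
= 1.03/6.45 = 0.160.
Selectivity toward D falls as C_A falls — high-concentration operation is favoured.

0.160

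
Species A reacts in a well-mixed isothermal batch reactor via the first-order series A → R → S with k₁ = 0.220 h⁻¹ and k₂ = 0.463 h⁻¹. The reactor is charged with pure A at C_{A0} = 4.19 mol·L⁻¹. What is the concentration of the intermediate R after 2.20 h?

The intermediate concentration in a first-order A→B→C sequence is C_R = k₁C_{A0}(e^(−k₁t) − e^(−k₂t))/(k₂−k₁).
e^(−k₁t) = e^(−0.220×2.20) = e^(−0.4840) = 0.6163; e^(−k₂t) = e^(−1.019) = 0.3611.
C_R = 0.220×4.19/(0.463−0.220) × (0.6163−0.3611) = 3.793×0.2552 = 0.9681 mol·L⁻¹.

0.968 mol·L⁻¹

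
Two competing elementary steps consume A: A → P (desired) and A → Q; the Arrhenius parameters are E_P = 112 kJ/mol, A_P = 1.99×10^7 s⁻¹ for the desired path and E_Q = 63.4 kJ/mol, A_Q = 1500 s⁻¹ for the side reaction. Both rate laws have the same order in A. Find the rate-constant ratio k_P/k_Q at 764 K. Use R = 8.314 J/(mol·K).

6.31

k_P/k_Q = (A_P/A_Q)·exp[−(E_P−E_Q)/(RT)] = (A_P/A_Q)·exp[(E_Q−E_P)/(RT)].
(E_Q−E_P)/(RT) = (63.4−112)×10³/(8.314×764) = -48600/6352 = -7.651.
k_P/k_Q = (1.99×10^7/1500)·exp(-7.651) = 13267 × 4.754×10^-4 = 6.31.
Since E_P > E_Q, raising the temperature improves selectivity toward P.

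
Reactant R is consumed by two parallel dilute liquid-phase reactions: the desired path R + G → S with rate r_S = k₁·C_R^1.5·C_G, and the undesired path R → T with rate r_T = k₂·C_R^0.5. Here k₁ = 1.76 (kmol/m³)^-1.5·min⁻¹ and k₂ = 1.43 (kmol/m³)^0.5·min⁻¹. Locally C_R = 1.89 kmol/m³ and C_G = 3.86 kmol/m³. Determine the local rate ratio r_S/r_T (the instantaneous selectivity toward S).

8.98

S_{S/T} = r_S/r_T = (k₁·C_R^1.5·C_G)/(k₂·C_R^0.5) = (k₁/k₂)·C_R·C_G.
= (1.76×1.890^1.5×3.860) / (1.43×1.890^0.5) = 17.65/1.966 = 8.98.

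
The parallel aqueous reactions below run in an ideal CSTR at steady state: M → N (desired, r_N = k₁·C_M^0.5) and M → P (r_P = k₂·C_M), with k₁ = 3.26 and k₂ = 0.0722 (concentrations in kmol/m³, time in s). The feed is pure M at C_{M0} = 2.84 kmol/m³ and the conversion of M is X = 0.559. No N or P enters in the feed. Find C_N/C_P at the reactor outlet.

Exit C_M = C_{M0}(1−X) = 2.84×0.441 = 1.252 kmol/m³.
A CSTR operates uniformly at the exit composition, giving r_N = 3.648 and r_P = 0.09043 (each k·C_M^n at C_M = 1.252).
Overall selectivity = C_N/C_P = r_Nτ/(r_Pτ) = r_N/r_P = 40.3.

40.3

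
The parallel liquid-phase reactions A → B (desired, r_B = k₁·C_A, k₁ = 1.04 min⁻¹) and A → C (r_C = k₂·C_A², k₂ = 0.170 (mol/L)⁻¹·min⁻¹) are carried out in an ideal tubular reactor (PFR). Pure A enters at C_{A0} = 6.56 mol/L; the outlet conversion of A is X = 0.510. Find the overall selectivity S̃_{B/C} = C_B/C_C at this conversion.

1.27

C_A = C_{A0}(1−X) = 3.214 mol/L.
Along a PFR/batch, dC_B/dC_A = −r_B/(r_B+r_C) = −k₁/(k₁+k₂·C_A).
Integrating from C_{A0} to C_A: C_B = (1.04/0.170)·ln[(1.04+0.170·6.56)/(1.04+0.170·3.21)] = 6.118·ln(2.155/1.586) = 1.874 mol/L.
C_C = (C_{A0}−C_A)−C_B = 1.471 mol/L; S̃_{B/C} = 1.874/1.471 = 1.27.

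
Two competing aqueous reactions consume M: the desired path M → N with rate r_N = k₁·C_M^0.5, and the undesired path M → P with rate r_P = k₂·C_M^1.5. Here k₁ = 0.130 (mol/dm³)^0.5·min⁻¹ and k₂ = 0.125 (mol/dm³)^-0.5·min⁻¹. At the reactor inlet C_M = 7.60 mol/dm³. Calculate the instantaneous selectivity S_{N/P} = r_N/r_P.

S_{N/P} = r_N/r_P = (k₁·C_M^0.5)/(k₂·C_M^1.5) = (k₁/k₂)·C_M⁻¹.
= (0.130×7.600^0.5) / (0.125×7.600^1.5) = 0.3584/2.619 = 0.137.
The undesired path is higher order in M, so low C_M (CSTR or dilute feed) favours N.

0.137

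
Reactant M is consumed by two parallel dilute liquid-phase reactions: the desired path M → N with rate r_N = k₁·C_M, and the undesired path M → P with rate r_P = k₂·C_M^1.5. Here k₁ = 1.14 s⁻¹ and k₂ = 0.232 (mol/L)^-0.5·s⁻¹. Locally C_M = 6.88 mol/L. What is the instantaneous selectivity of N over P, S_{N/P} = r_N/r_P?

1.87

S_{N/P} = r_N/r_P = (k₁·C_M)/(k₂·C_M^1.5) = (k₁/k₂)·C_M^-0.5.
= (1.14×6.880) / (0.232×6.880^1.5) = 7.843/4.187 = 1.87.
The undesired path is higher order in M, so low C_M (CSTR or dilute feed) favours N.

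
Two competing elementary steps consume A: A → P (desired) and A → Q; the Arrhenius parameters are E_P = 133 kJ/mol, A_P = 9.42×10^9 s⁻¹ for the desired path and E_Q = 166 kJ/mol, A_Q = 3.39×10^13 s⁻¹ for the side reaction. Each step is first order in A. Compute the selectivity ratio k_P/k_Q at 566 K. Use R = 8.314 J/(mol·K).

Since both paths have the same order in A, the concentration cancels and S_{P/Q} = k_P/k_Q = (A_P/A_Q)·exp[(E_Q−E_P)/(RT)].
(E_Q−E_P)/(RT) = (166−133)×10³/(8.314×566) = 33000/4706 = 7.013.
k_P/k_Q = (9.42×10^9/3.39×10^13)·exp(7.013) = 2.779×10^-4 × 1111 = 0.309.

0.309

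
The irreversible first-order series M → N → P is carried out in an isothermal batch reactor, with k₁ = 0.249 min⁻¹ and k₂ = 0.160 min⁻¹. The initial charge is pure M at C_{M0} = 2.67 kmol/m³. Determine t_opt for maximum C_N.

4.97 min

For first-order series the maximum of C_N occurs at t_opt = ln(k₂/k₁)/(k₂−k₁).
= ln(0.160/0.249)/(0.160−0.249) = ln(0.6426)/-0.08900 = -0.4423/-0.08900 = 4.97 min.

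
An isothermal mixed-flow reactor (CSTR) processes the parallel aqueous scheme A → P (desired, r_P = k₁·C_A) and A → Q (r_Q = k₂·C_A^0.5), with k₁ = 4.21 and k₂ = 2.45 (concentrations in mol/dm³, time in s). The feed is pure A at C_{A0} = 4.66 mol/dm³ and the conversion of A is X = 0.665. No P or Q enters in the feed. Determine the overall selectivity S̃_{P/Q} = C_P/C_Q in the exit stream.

2.15

Exit C_A = C_{A0}(1−X) = 4.66×0.335 = 1.561 mol/dm³.
A CSTR operates uniformly at the exit composition, giving r_P = 6.572 and r_Q = 3.061 (each k·C_A^n at C_A = 1.561).
Overall selectivity = C_P/C_Q = r_Pτ/(r_Qτ) = r_P/r_Q = 2.15.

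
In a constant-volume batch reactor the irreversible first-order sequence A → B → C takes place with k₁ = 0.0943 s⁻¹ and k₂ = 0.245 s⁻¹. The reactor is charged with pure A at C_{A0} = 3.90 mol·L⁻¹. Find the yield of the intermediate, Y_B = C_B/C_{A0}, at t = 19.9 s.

Solving the coupled first-order balances gives C_B(t) = [k₁/(k₂−k₁)]·C_{A0}·(e^(−k₁t) − e^(−k₂t)).
e^(−k₁t) = e^(−0.0943×19.9) = e^(−1.877) = 0.1531; e^(−k₂t) = e^(−4.875) = 0.007631.
C_B = 0.0943×3.90/(0.245−0.0943) × (0.1531−0.007631) = 2.440×0.1455 = 0.3550 mol·L⁻¹.
Y_B = C_B/C_{A0} = 0.3550/3.90 = 0.0910.

0.0910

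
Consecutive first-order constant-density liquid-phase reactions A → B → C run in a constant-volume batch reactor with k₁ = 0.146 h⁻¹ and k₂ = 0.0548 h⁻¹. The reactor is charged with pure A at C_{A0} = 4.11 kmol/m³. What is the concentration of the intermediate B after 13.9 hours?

Solving the coupled first-order balances gives C_B(t) = [k₁/(k₂−k₁)]·C_{A0}·(e^(−k₁t) − e^(−k₂t)).
e^(−k₁t) = e^(−0.146×13.9) = e^(−2.029) = 0.1314; e^(−k₂t) = e^(−0.7617) = 0.4669.
C_B = 0.146×4.11/(0.0548−0.146) × (0.1314−0.4669) = (-6.580)×(-0.3354) = 2.207 kmol/m³.

2.21 kmol/m³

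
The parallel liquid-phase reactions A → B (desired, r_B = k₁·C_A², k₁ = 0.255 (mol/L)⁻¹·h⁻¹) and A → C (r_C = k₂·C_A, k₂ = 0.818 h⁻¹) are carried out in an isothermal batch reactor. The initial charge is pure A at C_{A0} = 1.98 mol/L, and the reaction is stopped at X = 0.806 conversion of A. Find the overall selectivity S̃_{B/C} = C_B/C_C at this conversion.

0.353

C_A = C_{A0}(1−X) = 0.3841 mol/L.
Along a PFR/batch, dC_C/dC_A = −r_C/(r_B+r_C) = −k₂/(k₂+k₁·C_A).
Integrating from C_{A0} to C_A: C_C = (0.818/0.255)·ln[(0.818+0.255·1.98)/(0.818+0.255·0.384)] = 3.208·ln(1.323/0.9160) = 1.179 mol/L.
Then C_B = (C_{A0}−C_A) − C_C = 1.596 − 1.179 = 0.4166 mol/L.
S̃_{B/C} = C_B/C_C = 0.4166/1.179 = 0.353.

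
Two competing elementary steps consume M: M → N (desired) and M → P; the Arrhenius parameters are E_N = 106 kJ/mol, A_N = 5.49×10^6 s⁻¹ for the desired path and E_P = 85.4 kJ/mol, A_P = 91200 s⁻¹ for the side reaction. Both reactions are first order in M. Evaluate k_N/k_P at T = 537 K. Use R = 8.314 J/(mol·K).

k_N/k_P = (A_N/A_P)·exp[−(E_N−E_P)/(RT)] = (A_N/A_P)·exp[(E_P−E_N)/(RT)].
(E_P−E_N)/(RT) = (85.4−106)×10³/(8.314×537) = -20600/4465 = -4.614.
k_N/k_P = (5.49×10^6/91200)·exp(-4.614) = 60.20 × 0.009912 = 0.597.
Since E_N > E_P, raising the temperature improves selectivity toward N.

0.597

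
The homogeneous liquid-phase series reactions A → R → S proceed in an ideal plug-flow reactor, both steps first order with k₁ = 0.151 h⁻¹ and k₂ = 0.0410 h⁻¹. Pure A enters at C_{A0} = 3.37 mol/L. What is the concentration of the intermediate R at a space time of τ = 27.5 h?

1.43 mol/L

For first-order series with pure A initially, C_R(τ) = k₁C_{A0}/(k₂−k₁)·(e^(−k₁τ) − e^(−k₂τ)).
e^(−k₁τ) = e^(−0.151×27.5) = e^(−4.152) = 0.01573; e^(−k₂τ) = e^(−1.127) = 0.3238.
C_R = 0.151×3.37/(0.0410−0.151) × (0.01573−0.3238) = (-4.626)×(-0.3081) = 1.425 mol/L.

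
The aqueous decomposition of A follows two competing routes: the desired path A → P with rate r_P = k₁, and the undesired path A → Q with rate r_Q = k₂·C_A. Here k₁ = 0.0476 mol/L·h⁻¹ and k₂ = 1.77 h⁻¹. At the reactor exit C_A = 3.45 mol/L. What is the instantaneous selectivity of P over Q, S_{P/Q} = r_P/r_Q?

0.00779

S_{P/Q} = r_P/r_Q = (k₁)/(k₂·C_A) = (k₁/k₂)·C_A⁻¹.
= (0.0476) / (1.77×3.450) = 0.04760/6.107 = 0.00779.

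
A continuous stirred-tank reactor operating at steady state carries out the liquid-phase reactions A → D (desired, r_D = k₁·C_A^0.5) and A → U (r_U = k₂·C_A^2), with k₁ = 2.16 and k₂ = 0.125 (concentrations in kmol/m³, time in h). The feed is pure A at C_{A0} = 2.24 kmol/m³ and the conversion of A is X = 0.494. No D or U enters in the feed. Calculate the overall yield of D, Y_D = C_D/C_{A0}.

Exit C_A = C_{A0}(1−X) = 2.24×0.506 = 1.133 kmol/m³.
In a CSTR the entire volume is at exit conditions, so r_D = 2.16×1.133^0.5 = 2.300 and r_U = 0.125×1.133^2 = 0.1606.
Fraction of consumed A going to D: r_D/(r_D+r_U) = 0.9347.
C_D = 0.9347·C_{A0}·X = 0.9347×2.24×0.494 = 1.03 kmol/m³; Y_D = C_D/C_{A0} = 0.462.

0.462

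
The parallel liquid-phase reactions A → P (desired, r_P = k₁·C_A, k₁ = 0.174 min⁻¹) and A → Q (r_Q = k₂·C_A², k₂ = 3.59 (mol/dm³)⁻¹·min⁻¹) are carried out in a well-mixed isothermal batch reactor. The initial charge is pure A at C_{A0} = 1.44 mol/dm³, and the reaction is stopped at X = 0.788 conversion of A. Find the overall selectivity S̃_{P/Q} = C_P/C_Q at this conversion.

0.0654

C_A = C_{A0}(1−X) = 0.3053 mol/dm³.
Along a PFR/batch, dC_P/dC_A = −r_P/(r_P+r_Q) = −k₁/(k₁+k₂·C_A).
Integrating from C_{A0} to C_A: C_P = (0.174/3.59)·ln[(0.174+3.59·1.44)/(0.174+3.59·0.305)] = 0.04847·ln(5.344/1.270) = 0.06964 mol/dm³.
C_Q = (C_{A0}−C_A)−C_P = 1.065 mol/dm³; S̃_{P/Q} = 0.06964/1.065 = 0.0654.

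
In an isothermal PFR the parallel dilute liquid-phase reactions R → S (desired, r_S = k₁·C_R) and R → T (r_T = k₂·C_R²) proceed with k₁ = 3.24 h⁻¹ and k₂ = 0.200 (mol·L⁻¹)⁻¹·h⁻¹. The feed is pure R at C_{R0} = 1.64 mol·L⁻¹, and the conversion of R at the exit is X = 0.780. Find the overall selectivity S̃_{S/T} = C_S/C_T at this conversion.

16.3

C_R = C_{R0}(1−X) = 0.3608 mol·L⁻¹.
Along a PFR/batch, dC_S/dC_R = −r_S/(r_S+r_T) = −k₁/(k₁+k₂·C_R).
Integrating from C_{R0} to C_R: C_S = (3.24/0.200)·ln[(3.24+0.200·1.64)/(3.24+0.200·0.361)] = 16.20·ln(3.568/3.312) = 1.205 mol·L⁻¹.
C_T = (C_{R0}−C_R)−C_S = 0.07384 mol·L⁻¹; S̃_{S/T} = 1.205/0.07384 = 16.3.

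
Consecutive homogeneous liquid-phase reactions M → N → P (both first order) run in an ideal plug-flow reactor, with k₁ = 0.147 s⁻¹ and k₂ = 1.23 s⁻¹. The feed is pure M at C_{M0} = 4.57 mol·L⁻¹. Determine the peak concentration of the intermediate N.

0.409 mol·L⁻¹

Evaluating C_N at τ_opt = ln(k₂/k₁)/(k₂−k₁) gives C_{N,max}/C_{M0} = (k₁/k₂)^[k₂/(k₂−k₁)].
= (0.147/1.23)^(1.23/(1.23−0.147)) = (0.1195)^(1.136) = 0.08957.
C_{N,max} = 0.08957×4.57 = 0.409 mol·L⁻¹.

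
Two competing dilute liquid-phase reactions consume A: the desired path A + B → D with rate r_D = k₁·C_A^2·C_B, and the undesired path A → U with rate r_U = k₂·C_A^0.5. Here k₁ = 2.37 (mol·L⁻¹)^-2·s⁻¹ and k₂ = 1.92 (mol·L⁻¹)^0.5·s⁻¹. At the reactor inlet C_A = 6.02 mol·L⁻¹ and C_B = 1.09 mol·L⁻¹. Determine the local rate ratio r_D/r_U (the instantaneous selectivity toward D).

19.9

S_{D/U} = r_D/r_U = (k₁·C_A^2·C_B)/(k₂·C_A^0.5) = (k₁/k₂)·C_A^1.5·C_B.
= (2.37×6.020^2×1.090) / (1.92×6.020^0.5) = 93.62/4.711 = 19.9.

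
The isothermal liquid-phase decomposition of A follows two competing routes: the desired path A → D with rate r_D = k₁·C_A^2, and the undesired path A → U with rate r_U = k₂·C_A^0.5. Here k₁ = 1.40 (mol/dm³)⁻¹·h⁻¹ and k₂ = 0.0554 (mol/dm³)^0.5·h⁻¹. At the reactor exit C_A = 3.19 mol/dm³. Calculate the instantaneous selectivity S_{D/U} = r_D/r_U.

S_{D/U} = r_D/r_U = (k₁·C_A^2)/(k₂·C_A^0.5) = (k₁/k₂)·C_A^1.5.
= (1.40×3.190^2) / (0.0554×3.190^0.5) = 14.25/0.09895 = 144.

144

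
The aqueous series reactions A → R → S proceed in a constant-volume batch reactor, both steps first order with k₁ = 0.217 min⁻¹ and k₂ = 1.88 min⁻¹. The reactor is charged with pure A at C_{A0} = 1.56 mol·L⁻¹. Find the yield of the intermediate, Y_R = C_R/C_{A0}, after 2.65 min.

For first-order series with pure A initially, C_R(t) = k₁C_{A0}/(k₂−k₁)·(e^(−k₁t) − e^(−k₂t)).
e^(−k₁t) = e^(−0.217×2.65) = e^(−0.5750) = 0.5627; e^(−k₂t) = e^(−4.982) = 0.006860.
C_R = 0.217×1.56/(1.88−0.217) × (0.5627−0.006860) = 0.2036×0.5558 = 0.1131 mol·L⁻¹.
Y_R = C_R/C_{A0} = 0.1131/1.56 = 0.0725.

0.0725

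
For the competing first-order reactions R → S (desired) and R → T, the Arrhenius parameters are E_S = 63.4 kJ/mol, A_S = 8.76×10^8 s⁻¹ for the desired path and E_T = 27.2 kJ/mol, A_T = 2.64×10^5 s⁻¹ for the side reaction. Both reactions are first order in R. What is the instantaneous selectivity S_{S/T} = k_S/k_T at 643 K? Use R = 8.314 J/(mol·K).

Since both paths have the same order in R, the concentration cancels and S_{S/T} = k_S/k_T = (A_S/A_T)·exp[(E_T−E_S)/(RT)].
(E_T−E_S)/(RT) = (27.2−63.4)×10³/(8.314×643) = -36200/5346 = -6.772.
k_S/k_T = (8.76×10^8/2.64×10^5)·exp(-6.772) = 3318 × 0.001146 = 3.80.
Since E_S > E_T, raising the temperature improves selectivity toward S.

3.80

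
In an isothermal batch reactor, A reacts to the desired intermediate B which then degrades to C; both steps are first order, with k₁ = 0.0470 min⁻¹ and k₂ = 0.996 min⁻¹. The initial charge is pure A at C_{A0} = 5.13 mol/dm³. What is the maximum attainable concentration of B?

For a first-order series the maximum intermediate yield is C_{B,max}/C_{A0} = (k₁/k₂)^[k₂/(k₂−k₁)].
= (0.0470/0.996)^(0.996/(0.996−0.0470)) = (0.04719)^(1.050) = 0.04057.
C_{B,max} = 0.04057×5.13 = 0.208 mol/dm³.

0.208 mol/dm³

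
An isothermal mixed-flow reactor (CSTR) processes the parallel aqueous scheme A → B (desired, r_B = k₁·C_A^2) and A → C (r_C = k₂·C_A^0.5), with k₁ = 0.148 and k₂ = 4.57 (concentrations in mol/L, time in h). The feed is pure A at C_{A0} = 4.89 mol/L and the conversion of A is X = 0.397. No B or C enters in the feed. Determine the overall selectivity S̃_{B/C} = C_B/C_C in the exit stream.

Exit C_A = C_{A0}(1−X) = 4.89×0.603 = 2.949 mol/L.
A CSTR operates uniformly at the exit composition, giving r_B = 1.287 and r_C = 7.847 (each k·C_A^n at C_A = 2.949).
Overall selectivity = C_B/C_C = r_Bτ/(r_Cτ) = r_B/r_C = 0.164.

0.164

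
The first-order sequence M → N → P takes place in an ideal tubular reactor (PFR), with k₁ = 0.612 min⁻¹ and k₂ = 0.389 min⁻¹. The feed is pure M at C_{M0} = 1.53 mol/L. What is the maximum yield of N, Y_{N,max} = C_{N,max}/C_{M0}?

0.454

At the optimum, C_{N,max}/C_{M0} = (k₁/k₂)^[k₂/(k₂−k₁)].
= (0.612/0.389)^(0.389/(0.389−0.612)) = (1.573)^(-1.744) = 0.4536.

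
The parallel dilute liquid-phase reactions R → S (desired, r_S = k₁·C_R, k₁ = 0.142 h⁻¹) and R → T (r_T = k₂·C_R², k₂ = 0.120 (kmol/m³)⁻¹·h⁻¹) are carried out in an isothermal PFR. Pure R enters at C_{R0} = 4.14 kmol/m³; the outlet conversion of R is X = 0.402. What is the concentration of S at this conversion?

C_R = C_{R0}(1−X) = 2.476 kmol/m³.
Along a PFR/batch, dC_S/dC_R = −r_S/(r_S+r_T) = −k₁/(k₁+k₂·C_R).
Integrating from C_{R0} to C_R: C_S = (0.142/0.120)·ln[(0.142+0.120·4.14)/(0.142+0.120·2.48)] = 1.183·ln(0.6388/0.4391) = 0.4436 kmol/m³.

0.444 kmol/m³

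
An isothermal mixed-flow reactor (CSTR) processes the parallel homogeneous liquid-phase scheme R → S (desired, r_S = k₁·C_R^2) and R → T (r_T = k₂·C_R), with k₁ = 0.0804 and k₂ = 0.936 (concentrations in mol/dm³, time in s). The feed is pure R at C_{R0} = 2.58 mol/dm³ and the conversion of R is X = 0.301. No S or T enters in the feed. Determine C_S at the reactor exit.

Exit C_R = C_{R0}(1−X) = 2.58×0.699 = 1.803 mol/dm³.
A CSTR operates uniformly at the exit composition, giving r_S = 0.2615 and r_T = 1.688 (each k·C_R^n at C_R = 1.803).
Fraction of consumed R going to S: r_S/(r_S+r_T) = 0.1341.
C_S = 0.1341·C_{R0}·X = 0.1341×2.58×0.301 = 0.104 mol/dm³.

0.104 mol/dm³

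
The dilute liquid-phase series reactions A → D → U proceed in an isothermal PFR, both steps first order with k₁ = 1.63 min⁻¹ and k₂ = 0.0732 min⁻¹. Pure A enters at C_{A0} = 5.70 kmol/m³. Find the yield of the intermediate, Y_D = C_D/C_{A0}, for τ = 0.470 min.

For first-order series with pure A initially, C_D(τ) = k₁C_{A0}/(k₂−k₁)·(e^(−k₁τ) − e^(−k₂τ)).
e^(−k₁τ) = e^(−1.63×0.470) = e^(−0.7661) = 0.4648; e^(−k₂τ) = e^(−0.03440) = 0.9662.
C_D = 1.63×5.70/(0.0732−1.63) × (0.4648−0.9662) = (-5.968)×(-0.5014) = 2.992 kmol/m³.
Y_D = C_D/C_{A0} = 2.992/5.70 = 0.525.

0.525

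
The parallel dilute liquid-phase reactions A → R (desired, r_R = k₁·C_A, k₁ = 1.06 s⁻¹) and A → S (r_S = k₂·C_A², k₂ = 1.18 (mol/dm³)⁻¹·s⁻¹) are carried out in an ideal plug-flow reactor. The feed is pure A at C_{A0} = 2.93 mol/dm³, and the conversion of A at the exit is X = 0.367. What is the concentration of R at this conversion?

0.296 mol/dm³

C_A = C_{A0}(1−X) = 1.855 mol/dm³.
Along a PFR/batch, dC_R/dC_A = −r_R/(r_R+r_S) = −k₁/(k₁+k₂·C_A).
Integrating from C_{A0} to C_A: C_R = (1.06/1.18)·ln[(1.06+1.18·2.93)/(1.06+1.18·1.85)] = 0.8983·ln(4.517/3.249) = 0.2962 mol/dm³.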